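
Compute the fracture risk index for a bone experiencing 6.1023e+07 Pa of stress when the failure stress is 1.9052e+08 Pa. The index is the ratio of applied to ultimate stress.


FRI = applied / ultimate
FRI = 6.1023e+07 / 1.9052e+08
FRI = 0.3203


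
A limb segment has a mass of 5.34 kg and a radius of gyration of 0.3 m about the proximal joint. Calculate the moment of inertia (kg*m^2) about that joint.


I = m * k^2
I = 5.34 * 0.3^2
k^2 = 0.0900
I = 0.4806


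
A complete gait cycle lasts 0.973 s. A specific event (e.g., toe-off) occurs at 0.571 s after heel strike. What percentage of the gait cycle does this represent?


pct = (event_time / cycle_time) * 100
pct = (0.571 / 0.973) * 100
ratio = 0.5868
pct = 58.6845


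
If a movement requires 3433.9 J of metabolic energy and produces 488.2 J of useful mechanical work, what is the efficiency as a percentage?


eta = (W_mech / E_meta) * 100
eta = (488.2 / 3433.9) * 100
ratio = 0.1422
eta = 14.2171


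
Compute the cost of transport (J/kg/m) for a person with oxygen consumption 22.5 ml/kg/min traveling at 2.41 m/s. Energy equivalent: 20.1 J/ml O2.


Power per kg = VO2 * 20.1 / 60
Power per kg = 22.5 * 20.1 / 60 = 7.5375 W/kg
Cost = power_per_kg / speed
Cost = 7.5375 / 2.41
Cost = 3.1276


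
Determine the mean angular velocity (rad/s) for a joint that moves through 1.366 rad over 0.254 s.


omega = delta_theta / delta_t
omega = 1.366 / 0.254
omega = 5.3780


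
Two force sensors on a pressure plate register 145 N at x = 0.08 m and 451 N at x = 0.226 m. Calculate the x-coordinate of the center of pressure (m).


COP_x = (F1*x1 + F2*x2) / (F1 + F2)
COP_x = (145*0.08 + 451*0.226) / (145 + 451)
Numerator = 113.5260
Denominator = 596
COP_x = 0.1905


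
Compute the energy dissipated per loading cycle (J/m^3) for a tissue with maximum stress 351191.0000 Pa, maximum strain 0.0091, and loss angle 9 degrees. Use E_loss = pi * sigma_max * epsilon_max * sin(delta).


E_loss = pi * sigma_max * epsilon_max * sin(delta)
delta = 9 deg = 0.1571 rad
sin(delta) = 0.1564
E_loss = pi * 351191.0000 * 0.0091 * 0.1564
E_loss = 1570.6054


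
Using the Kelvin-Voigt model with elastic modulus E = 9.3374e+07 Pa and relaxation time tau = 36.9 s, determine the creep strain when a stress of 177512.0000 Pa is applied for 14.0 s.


epsilon(t) = (sigma/E) * (1 - exp(-t/tau))
sigma/E = 177512.0000 / 9.3374e+07 = 0.0019
exp(-t/tau) = exp(-14.0 / 36.9) = 0.6843
epsilon = 0.0019 * (1 - 0.6843)
epsilon = 6.0023e-04


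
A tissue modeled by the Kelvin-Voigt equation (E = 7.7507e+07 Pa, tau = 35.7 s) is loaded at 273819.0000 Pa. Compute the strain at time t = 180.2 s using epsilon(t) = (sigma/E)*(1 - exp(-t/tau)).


epsilon(t) = (sigma/E) * (1 - exp(-t/tau))
sigma/E = 273819.0000 / 7.7507e+07 = 0.0035
exp(-t/tau) = exp(-180.2 / 35.7) = 0.0064
epsilon = 0.0035 * (1 - 0.0064)
epsilon = 0.0035


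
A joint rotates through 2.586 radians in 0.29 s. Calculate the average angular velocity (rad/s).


omega = delta_theta / delta_t
omega = 2.586 / 0.29
omega = 8.9172


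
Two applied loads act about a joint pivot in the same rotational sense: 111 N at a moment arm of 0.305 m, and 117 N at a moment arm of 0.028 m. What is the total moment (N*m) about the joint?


M = F1 * d1 + F2 * d2
M = 111 * 0.305 + 117 * 0.028
M = 33.8550 + 3.2760
M = 37.1310


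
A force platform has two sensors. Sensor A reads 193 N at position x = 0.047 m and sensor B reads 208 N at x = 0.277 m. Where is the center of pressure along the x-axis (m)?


COP_x = (F1*x1 + F2*x2) / (F1 + F2)
COP_x = (193*0.047 + 208*0.277) / (193 + 208)
Numerator = 66.6870
Denominator = 401
COP_x = 0.1663


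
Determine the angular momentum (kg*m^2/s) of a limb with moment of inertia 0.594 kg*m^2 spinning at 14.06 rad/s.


L = I * omega
L = 0.594 * 14.06
L = 8.3516


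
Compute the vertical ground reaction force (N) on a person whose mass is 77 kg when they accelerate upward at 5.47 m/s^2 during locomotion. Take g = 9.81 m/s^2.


GRF = m * (g + a)
GRF = 77 * (9.81 + 5.47)
GRF = 77 * 15.2800
GRF = 1176.5600


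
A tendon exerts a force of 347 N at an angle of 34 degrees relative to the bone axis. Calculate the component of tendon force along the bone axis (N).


F_eff = F_tendon * cos(theta)
theta = 34 deg = 0.5934 rad
cos(theta) = 0.8290
F_eff = 347 * 0.8290
F_eff = 287.6760


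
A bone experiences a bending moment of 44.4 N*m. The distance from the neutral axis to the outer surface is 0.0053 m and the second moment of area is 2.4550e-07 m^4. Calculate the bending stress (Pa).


sigma = M * c / I
sigma = 44.4 * 0.0053 / 2.4550e-07
M * c = 0.2353
sigma = 958533.6049


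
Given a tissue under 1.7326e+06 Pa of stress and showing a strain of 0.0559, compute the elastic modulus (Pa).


E = stress / strain
E = 1.7326e+06 / 0.0559
E = 3.0995e+07


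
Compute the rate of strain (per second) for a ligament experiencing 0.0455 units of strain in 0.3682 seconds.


strain_rate = delta_strain / delta_t
strain_rate = 0.0455 / 0.3682
strain_rate = 0.1236


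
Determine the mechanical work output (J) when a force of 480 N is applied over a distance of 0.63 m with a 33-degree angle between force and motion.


W = F * d * cos(theta)
theta = 33 deg = 0.5760 rad
cos(theta) = 0.8387
W = 480 * 0.63 * 0.8387
W = 253.6140


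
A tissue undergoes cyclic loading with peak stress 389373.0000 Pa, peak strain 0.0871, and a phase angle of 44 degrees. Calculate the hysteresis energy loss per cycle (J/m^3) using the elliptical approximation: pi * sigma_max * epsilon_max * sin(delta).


E_loss = pi * sigma_max * epsilon_max * sin(delta)
delta = 44 deg = 0.7679 rad
sin(delta) = 0.6947
E_loss = pi * 389373.0000 * 0.0871 * 0.6947
E_loss = 74012.5102


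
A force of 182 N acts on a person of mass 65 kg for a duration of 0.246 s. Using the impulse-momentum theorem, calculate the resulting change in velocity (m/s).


J = F * dt = 182 * 0.246 = 44.7720 N*s
delta_v = J / m
delta_v = 44.7720 / 65
delta_v = 0.6888


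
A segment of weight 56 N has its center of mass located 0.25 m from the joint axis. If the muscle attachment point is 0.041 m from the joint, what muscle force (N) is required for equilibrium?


F_muscle = W * d_load / d_muscle
F_muscle = 56 * 0.25 / 0.041
Numerator = 14.0000
F_muscle = 341.4634


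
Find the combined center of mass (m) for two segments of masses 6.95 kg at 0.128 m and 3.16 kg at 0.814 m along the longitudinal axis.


COM = (m1*x1 + m2*x2) / (m1 + m2)
COM = (6.95*0.128 + 3.16*0.814) / (6.95 + 3.16)
Numerator = 3.4618
Denominator = 10.1100
COM = 0.3424


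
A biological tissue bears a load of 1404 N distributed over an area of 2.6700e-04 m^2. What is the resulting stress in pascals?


stress = F / A
stress = 1404 / 2.6700e-04
stress = 5.2584e+06


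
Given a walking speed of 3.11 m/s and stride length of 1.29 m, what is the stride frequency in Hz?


f = v / stride_length
f = 3.11 / 1.29
f = 2.4109


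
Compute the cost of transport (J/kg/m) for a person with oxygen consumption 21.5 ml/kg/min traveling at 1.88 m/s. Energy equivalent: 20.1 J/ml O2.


Power per kg = VO2 * 20.1 / 60
Power per kg = 21.5 * 20.1 / 60 = 7.2025 W/kg
Cost = power_per_kg / speed
Cost = 7.2025 / 1.88
Cost = 3.8311


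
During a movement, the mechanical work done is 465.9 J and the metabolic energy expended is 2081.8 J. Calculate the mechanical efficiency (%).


eta = (W_mech / E_meta) * 100
eta = (465.9 / 2081.8) * 100
ratio = 0.2238
eta = 22.3797


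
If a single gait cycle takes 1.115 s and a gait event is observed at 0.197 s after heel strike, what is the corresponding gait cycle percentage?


pct = (event_time / cycle_time) * 100
pct = (0.197 / 1.115) * 100
ratio = 0.1767
pct = 17.6682


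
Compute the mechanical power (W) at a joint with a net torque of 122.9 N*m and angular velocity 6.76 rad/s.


P = M * omega
P = 122.9 * 6.76
P = 830.8040


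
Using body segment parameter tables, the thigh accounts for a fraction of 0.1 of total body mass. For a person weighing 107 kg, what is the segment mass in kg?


m_segment = body_mass * fraction
m_segment = 107 * 0.1
m_segment = 10.7000


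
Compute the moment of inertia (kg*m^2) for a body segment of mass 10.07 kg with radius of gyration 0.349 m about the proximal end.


I = m * k^2
I = 10.07 * 0.349^2
k^2 = 0.1218
I = 1.2265


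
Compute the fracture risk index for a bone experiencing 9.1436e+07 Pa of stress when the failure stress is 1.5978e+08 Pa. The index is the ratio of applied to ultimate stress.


FRI = applied / ultimate
FRI = 9.1436e+07 / 1.5978e+08
FRI = 0.5723


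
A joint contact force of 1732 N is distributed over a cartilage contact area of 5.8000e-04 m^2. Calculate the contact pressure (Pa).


P = F / A
P = 1732 / 5.8000e-04
P = 2.9862e+06


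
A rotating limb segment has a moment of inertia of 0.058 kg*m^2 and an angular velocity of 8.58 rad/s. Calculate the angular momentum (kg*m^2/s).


L = I * omega
L = 0.058 * 8.58
L = 0.4976


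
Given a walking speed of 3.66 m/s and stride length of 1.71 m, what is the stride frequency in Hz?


f = v / stride_length
f = 3.66 / 1.71
f = 2.1404


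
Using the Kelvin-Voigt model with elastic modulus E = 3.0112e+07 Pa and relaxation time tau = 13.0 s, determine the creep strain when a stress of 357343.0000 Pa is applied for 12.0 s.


epsilon(t) = (sigma/E) * (1 - exp(-t/tau))
sigma/E = 357343.0000 / 3.0112e+07 = 0.0119
exp(-t/tau) = exp(-12.0 / 13.0) = 0.3973
epsilon = 0.0119 * (1 - 0.3973)
epsilon = 0.0072


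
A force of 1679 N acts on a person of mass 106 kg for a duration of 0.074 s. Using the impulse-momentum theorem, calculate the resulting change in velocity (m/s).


J = F * dt = 1679 * 0.074 = 124.2460 N*s
delta_v = J / m
delta_v = 124.2460 / 106
delta_v = 1.1721


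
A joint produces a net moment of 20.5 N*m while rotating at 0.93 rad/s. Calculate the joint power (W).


P = M * omega
P = 20.5 * 0.93
P = 19.0650


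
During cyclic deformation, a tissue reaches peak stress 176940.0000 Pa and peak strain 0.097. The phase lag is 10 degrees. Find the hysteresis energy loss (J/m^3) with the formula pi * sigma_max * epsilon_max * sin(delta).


E_loss = pi * sigma_max * epsilon_max * sin(delta)
delta = 10 deg = 0.1745 rad
sin(delta) = 0.1736
E_loss = pi * 176940.0000 * 0.097 * 0.1736
E_loss = 9363.0612


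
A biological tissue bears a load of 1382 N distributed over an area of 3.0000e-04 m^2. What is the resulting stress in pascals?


stress = F / A
stress = 1382 / 3.0000e-04
stress = 4.6067e+06


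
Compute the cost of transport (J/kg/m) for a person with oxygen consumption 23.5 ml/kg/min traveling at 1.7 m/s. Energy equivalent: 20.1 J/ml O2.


Power per kg = VO2 * 20.1 / 60
Power per kg = 23.5 * 20.1 / 60 = 7.8725 W/kg
Cost = power_per_kg / speed
Cost = 7.8725 / 1.7
Cost = 4.6309


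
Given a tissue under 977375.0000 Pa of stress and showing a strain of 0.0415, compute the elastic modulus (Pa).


E = stress / strain
E = 977375.0000 / 0.0415
E = 2.3551e+07


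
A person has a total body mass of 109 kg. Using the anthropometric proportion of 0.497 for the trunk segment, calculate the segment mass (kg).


m_segment = body_mass * fraction
m_segment = 109 * 0.497
m_segment = 54.1730


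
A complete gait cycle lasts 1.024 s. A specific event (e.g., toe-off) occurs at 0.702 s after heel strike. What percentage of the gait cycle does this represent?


pct = (event_time / cycle_time) * 100
pct = (0.702 / 1.024) * 100
ratio = 0.6855
pct = 68.5547


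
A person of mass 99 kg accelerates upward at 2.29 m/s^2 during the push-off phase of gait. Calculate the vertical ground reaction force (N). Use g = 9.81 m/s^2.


GRF = m * (g + a)
GRF = 99 * (9.81 + 2.29)
GRF = 99 * 12.1000
GRF = 1197.9000


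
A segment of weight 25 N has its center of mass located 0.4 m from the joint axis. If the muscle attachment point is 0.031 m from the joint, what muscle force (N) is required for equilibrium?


F_muscle = W * d_load / d_muscle
F_muscle = 25 * 0.4 / 0.031
Numerator = 10.0000
F_muscle = 322.5806


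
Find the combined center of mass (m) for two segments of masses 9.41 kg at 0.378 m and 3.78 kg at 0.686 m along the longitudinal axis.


COM = (m1*x1 + m2*x2) / (m1 + m2)
COM = (9.41*0.378 + 3.78*0.686) / (9.41 + 3.78)
Numerator = 6.1501
Denominator = 13.1900
COM = 0.4663


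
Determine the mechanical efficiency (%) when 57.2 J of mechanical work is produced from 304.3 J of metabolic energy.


eta = (W_mech / E_meta) * 100
eta = (57.2 / 304.3) * 100
ratio = 0.1880
eta = 18.7972


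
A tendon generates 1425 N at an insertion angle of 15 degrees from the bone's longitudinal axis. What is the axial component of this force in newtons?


F_eff = F_tendon * cos(theta)
theta = 15 deg = 0.2618 rad
cos(theta) = 0.9659
F_eff = 1425 * 0.9659
F_eff = 1376.4443


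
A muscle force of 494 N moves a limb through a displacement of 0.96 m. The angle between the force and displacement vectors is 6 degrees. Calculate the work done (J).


W = F * d * cos(theta)
theta = 6 deg = 0.1047 rad
cos(theta) = 0.9945
W = 494 * 0.96 * 0.9945
W = 471.6421


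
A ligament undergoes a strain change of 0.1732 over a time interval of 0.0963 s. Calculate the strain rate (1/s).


strain_rate = delta_strain / delta_t
strain_rate = 0.1732 / 0.0963
strain_rate = 1.7985


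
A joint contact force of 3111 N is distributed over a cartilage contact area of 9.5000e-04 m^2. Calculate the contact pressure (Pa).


P = F / A
P = 3111 / 9.5000e-04
P = 3.2747e+06


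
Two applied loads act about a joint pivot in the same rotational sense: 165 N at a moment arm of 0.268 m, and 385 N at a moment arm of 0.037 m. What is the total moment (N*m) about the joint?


M = F1 * d1 + F2 * d2
M = 165 * 0.268 + 385 * 0.037
M = 44.2200 + 14.2450
M = 58.4650


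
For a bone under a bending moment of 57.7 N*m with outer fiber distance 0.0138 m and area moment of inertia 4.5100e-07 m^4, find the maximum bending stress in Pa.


sigma = M * c / I
sigma = 57.7 * 0.0138 / 4.5100e-07
M * c = 0.7963
sigma = 1.7655e+06


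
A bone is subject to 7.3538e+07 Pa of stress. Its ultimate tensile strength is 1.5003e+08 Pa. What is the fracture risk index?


FRI = applied / ultimate
FRI = 7.3538e+07 / 1.5003e+08
FRI = 0.4902


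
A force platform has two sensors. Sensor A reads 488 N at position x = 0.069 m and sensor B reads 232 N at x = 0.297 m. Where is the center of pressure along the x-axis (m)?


COP_x = (F1*x1 + F2*x2) / (F1 + F2)
COP_x = (488*0.069 + 232*0.297) / (488 + 232)
Numerator = 102.5760
Denominator = 720
COP_x = 0.1425


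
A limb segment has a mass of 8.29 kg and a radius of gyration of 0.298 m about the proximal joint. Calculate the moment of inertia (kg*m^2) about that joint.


I = m * k^2
I = 8.29 * 0.298^2
k^2 = 0.0888
I = 0.7362


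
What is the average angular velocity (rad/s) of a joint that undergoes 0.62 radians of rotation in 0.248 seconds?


omega = delta_theta / delta_t
omega = 0.62 / 0.248
omega = 2.5000


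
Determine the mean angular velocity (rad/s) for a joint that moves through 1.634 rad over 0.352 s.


omega = delta_theta / delta_t
omega = 1.634 / 0.352
omega = 4.6420


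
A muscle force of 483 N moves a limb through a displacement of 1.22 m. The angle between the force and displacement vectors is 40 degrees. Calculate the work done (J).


W = F * d * cos(theta)
theta = 40 deg = 0.6981 rad
cos(theta) = 0.7660
W = 483 * 1.22 * 0.7660
W = 451.3993


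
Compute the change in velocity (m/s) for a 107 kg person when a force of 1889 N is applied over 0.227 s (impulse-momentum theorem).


J = F * dt = 1889 * 0.227 = 428.8030 N*s
delta_v = J / m
delta_v = 428.8030 / 107
delta_v = 4.0075


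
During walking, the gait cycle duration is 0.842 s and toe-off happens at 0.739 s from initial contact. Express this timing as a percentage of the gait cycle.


pct = (event_time / cycle_time) * 100
pct = (0.739 / 0.842) * 100
ratio = 0.8777
pct = 87.7672


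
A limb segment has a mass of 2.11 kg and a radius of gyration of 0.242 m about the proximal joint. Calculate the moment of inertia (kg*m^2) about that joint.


I = m * k^2
I = 2.11 * 0.242^2
k^2 = 0.0586
I = 0.1236


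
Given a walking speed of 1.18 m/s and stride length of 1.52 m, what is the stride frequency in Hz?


f = v / stride_length
f = 1.18 / 1.52
f = 0.7763


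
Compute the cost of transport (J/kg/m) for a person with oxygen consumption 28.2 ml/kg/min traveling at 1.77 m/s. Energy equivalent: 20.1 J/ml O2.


Power per kg = VO2 * 20.1 / 60
Power per kg = 28.2 * 20.1 / 60 = 9.4470 W/kg
Cost = power_per_kg / speed
Cost = 9.4470 / 1.77
Cost = 5.3373


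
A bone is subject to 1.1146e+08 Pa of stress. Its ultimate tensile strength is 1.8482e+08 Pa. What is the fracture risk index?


FRI = applied / ultimate
FRI = 1.1146e+08 / 1.8482e+08
FRI = 0.6031


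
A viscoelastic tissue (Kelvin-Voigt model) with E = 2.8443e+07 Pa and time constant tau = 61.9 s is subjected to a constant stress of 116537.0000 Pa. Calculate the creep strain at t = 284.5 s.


epsilon(t) = (sigma/E) * (1 - exp(-t/tau))
sigma/E = 116537.0000 / 2.8443e+07 = 0.0041
exp(-t/tau) = exp(-284.5 / 61.9) = 0.0101
epsilon = 0.0041 * (1 - 0.0101)
epsilon = 0.0041


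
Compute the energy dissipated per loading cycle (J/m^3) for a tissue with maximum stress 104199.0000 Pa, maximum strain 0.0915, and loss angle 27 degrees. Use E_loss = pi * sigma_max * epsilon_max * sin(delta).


E_loss = pi * sigma_max * epsilon_max * sin(delta)
delta = 27 deg = 0.4712 rad
sin(delta) = 0.4540
E_loss = pi * 104199.0000 * 0.0915 * 0.4540
E_loss = 13598.1956


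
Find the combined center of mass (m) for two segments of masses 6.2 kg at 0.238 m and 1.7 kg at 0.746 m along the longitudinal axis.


COM = (m1*x1 + m2*x2) / (m1 + m2)
COM = (6.2*0.238 + 1.7*0.746) / (6.2 + 1.7)
Numerator = 2.7438
Denominator = 7.9000
COM = 0.3473


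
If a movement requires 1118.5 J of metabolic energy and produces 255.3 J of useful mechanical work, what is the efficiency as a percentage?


eta = (W_mech / E_meta) * 100
eta = (255.3 / 1118.5) * 100
ratio = 0.2283
eta = 22.8252


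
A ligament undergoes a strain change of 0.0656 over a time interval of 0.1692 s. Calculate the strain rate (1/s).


strain_rate = delta_strain / delta_t
strain_rate = 0.0656 / 0.1692
strain_rate = 0.3877


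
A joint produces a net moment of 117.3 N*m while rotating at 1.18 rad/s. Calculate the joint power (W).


P = M * omega
P = 117.3 * 1.18
P = 138.4140


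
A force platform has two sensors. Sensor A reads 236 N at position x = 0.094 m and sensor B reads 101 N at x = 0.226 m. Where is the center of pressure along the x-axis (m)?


COP_x = (F1*x1 + F2*x2) / (F1 + F2)
COP_x = (236*0.094 + 101*0.226) / (236 + 101)
Numerator = 45.0100
Denominator = 337
COP_x = 0.1336


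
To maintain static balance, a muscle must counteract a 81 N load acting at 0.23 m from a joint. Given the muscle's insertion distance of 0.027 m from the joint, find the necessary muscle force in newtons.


F_muscle = W * d_load / d_muscle
F_muscle = 81 * 0.23 / 0.027
Numerator = 18.6300
F_muscle = 690.0000


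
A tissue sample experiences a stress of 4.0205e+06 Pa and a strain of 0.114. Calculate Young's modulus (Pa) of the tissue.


E = stress / strain
E = 4.0205e+06 / 0.114
E = 3.5268e+07


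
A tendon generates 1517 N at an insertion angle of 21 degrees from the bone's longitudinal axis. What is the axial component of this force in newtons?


F_eff = F_tendon * cos(theta)
theta = 21 deg = 0.3665 rad
cos(theta) = 0.9336
F_eff = 1517 * 0.9336
F_eff = 1416.2415


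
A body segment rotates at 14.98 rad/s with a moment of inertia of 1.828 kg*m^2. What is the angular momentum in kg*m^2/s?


L = I * omega
L = 1.828 * 14.98
L = 27.3834


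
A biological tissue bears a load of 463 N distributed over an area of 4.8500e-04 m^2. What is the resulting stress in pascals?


stress = F / A
stress = 463 / 4.8500e-04
stress = 954639.1753


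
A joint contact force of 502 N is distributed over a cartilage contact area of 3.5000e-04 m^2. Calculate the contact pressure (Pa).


P = F / A
P = 502 / 3.5000e-04
P = 1.4343e+06


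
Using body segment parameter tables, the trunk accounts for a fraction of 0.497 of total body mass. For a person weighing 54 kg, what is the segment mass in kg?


m_segment = body_mass * fraction
m_segment = 54 * 0.497
m_segment = 26.8380


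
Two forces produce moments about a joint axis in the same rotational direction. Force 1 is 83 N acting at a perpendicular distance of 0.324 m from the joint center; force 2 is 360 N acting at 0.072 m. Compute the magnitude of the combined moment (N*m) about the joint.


M = F1 * d1 + F2 * d2
M = 83 * 0.324 + 360 * 0.072
M = 26.8920 + 25.9200
M = 52.8120


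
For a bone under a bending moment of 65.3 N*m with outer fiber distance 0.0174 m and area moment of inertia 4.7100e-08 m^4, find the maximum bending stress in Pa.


sigma = M * c / I
sigma = 65.3 * 0.0174 / 4.7100e-08
M * c = 1.1362
sigma = 2.4124e+07


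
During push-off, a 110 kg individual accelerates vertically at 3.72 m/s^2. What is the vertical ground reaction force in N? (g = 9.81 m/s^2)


GRF = m * (g + a)
GRF = 110 * (9.81 + 3.72)
GRF = 110 * 13.5300
GRF = 1488.3000


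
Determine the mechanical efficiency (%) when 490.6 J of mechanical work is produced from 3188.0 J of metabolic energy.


eta = (W_mech / E_meta) * 100
eta = (490.6 / 3188.0) * 100
ratio = 0.1539
eta = 15.3890


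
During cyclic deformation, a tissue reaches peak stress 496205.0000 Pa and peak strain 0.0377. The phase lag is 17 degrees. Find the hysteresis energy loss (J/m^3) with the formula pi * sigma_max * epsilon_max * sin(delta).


E_loss = pi * sigma_max * epsilon_max * sin(delta)
delta = 17 deg = 0.2967 rad
sin(delta) = 0.2924
E_loss = pi * 496205.0000 * 0.0377 * 0.2924
E_loss = 17182.5533


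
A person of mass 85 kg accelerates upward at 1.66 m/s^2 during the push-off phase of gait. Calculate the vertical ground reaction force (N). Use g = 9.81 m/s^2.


GRF = m * (g + a)
GRF = 85 * (9.81 + 1.66)
GRF = 85 * 11.4700
GRF = 974.9500


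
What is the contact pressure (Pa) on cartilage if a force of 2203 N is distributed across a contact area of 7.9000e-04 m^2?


P = F / A
P = 2203 / 7.9000e-04
P = 2.7886e+06


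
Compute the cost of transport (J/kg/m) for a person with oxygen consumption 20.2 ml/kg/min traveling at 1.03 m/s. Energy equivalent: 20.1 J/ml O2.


Power per kg = VO2 * 20.1 / 60
Power per kg = 20.2 * 20.1 / 60 = 6.7670 W/kg
Cost = power_per_kg / speed
Cost = 6.7670 / 1.03
Cost = 6.5699


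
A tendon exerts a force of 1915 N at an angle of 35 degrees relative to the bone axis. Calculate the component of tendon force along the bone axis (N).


F_eff = F_tendon * cos(theta)
theta = 35 deg = 0.6109 rad
cos(theta) = 0.8192
F_eff = 1915 * 0.8192
F_eff = 1568.6762


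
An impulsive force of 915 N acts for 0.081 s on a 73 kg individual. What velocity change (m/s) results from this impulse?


J = F * dt = 915 * 0.081 = 74.1150 N*s
delta_v = J / m
delta_v = 74.1150 / 73
delta_v = 1.0153


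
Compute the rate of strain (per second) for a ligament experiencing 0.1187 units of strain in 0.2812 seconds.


strain_rate = delta_strain / delta_t
strain_rate = 0.1187 / 0.2812
strain_rate = 0.4221


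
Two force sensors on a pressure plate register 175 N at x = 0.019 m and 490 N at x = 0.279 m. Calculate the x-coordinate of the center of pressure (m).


COP_x = (F1*x1 + F2*x2) / (F1 + F2)
COP_x = (175*0.019 + 490*0.279) / (175 + 490)
Numerator = 140.0350
Denominator = 665
COP_x = 0.2106


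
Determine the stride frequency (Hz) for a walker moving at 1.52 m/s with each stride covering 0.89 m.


f = v / stride_length
f = 1.52 / 0.89
f = 1.7079


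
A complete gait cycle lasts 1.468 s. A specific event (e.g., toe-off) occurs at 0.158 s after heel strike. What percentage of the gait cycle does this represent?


pct = (event_time / cycle_time) * 100
pct = (0.158 / 1.468) * 100
ratio = 0.1076
pct = 10.7629


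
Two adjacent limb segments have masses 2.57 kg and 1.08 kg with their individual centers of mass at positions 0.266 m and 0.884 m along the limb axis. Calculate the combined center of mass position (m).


COM = (m1*x1 + m2*x2) / (m1 + m2)
COM = (2.57*0.266 + 1.08*0.884) / (2.57 + 1.08)
Numerator = 1.6383
Denominator = 3.6500
COM = 0.4489


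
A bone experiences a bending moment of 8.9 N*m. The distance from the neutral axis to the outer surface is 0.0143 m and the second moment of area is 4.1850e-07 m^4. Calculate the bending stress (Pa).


sigma = M * c / I
sigma = 8.9 * 0.0143 / 4.1850e-07
M * c = 0.1273
sigma = 304109.9164


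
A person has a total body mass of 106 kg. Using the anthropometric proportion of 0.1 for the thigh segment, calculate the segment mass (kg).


m_segment = body_mass * fraction
m_segment = 106 * 0.1
m_segment = 10.6000


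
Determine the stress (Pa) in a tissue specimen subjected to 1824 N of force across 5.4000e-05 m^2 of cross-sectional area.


stress = F / A
stress = 1824 / 5.4000e-05
stress = 3.3778e+07


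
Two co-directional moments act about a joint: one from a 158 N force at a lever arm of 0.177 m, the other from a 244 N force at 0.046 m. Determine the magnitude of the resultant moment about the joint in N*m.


M = F1 * d1 + F2 * d2
M = 158 * 0.177 + 244 * 0.046
M = 27.9660 + 11.2240
M = 39.1900


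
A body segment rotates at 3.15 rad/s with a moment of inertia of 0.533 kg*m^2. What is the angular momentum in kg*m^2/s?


L = I * omega
L = 0.533 * 3.15
L = 1.6789


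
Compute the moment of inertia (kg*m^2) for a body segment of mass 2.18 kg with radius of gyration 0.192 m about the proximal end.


I = m * k^2
I = 2.18 * 0.192^2
k^2 = 0.0369
I = 0.0804


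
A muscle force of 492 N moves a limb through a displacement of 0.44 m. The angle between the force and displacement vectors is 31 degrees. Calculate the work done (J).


W = F * d * cos(theta)
theta = 31 deg = 0.5411 rad
cos(theta) = 0.8572
W = 492 * 0.44 * 0.8572
W = 185.5596


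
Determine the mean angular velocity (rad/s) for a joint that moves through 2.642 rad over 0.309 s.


omega = delta_theta / delta_t
omega = 2.642 / 0.309
omega = 8.5502


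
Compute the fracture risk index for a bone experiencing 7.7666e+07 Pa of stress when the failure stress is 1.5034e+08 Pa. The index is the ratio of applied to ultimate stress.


FRI = applied / ultimate
FRI = 7.7666e+07 / 1.5034e+08
FRI = 0.5166


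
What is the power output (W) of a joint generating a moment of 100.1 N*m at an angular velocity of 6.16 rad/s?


P = M * omega
P = 100.1 * 6.16
P = 616.6160


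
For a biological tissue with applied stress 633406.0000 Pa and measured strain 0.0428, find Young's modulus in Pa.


E = stress / strain
E = 633406.0000 / 0.0428
E = 1.4799e+07


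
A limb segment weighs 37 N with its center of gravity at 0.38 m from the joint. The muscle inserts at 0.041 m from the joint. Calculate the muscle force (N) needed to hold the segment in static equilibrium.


F_muscle = W * d_load / d_muscle
F_muscle = 37 * 0.38 / 0.041
Numerator = 14.0600
F_muscle = 342.9268


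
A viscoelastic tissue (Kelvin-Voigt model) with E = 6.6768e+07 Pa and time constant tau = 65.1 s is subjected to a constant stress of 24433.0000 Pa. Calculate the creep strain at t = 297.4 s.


epsilon(t) = (sigma/E) * (1 - exp(-t/tau))
sigma/E = 24433.0000 / 6.6768e+07 = 3.6594e-04
exp(-t/tau) = exp(-297.4 / 65.1) = 0.0104
epsilon = 3.6594e-04 * (1 - 0.0104)
epsilon = 3.6214e-04


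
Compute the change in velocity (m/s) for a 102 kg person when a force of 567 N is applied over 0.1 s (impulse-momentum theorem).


J = F * dt = 567 * 0.1 = 56.7000 N*s
delta_v = J / m
delta_v = 56.7000 / 102
delta_v = 0.5559


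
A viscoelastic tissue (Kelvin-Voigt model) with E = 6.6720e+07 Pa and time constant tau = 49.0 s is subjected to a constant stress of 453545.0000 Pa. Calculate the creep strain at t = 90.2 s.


epsilon(t) = (sigma/E) * (1 - exp(-t/tau))
sigma/E = 453545.0000 / 6.6720e+07 = 0.0068
exp(-t/tau) = exp(-90.2 / 49.0) = 0.1587
epsilon = 0.0068 * (1 - 0.1587)
epsilon = 0.0057


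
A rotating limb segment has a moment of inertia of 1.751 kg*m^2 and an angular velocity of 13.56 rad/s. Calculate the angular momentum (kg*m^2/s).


L = I * omega
L = 1.751 * 13.56
L = 23.7436


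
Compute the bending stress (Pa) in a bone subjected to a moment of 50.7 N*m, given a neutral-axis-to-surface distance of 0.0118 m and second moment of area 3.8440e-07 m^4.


sigma = M * c / I
sigma = 50.7 * 0.0118 / 3.8440e-07
M * c = 0.5983
sigma = 1.5563e+06


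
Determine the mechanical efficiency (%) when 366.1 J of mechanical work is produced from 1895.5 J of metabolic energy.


eta = (W_mech / E_meta) * 100
eta = (366.1 / 1895.5) * 100
ratio = 0.1931
eta = 19.3142


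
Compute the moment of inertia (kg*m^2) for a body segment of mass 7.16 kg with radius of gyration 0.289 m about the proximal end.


I = m * k^2
I = 7.16 * 0.289^2
k^2 = 0.0835
I = 0.5980


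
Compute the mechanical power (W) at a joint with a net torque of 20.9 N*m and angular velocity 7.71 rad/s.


P = M * omega
P = 20.9 * 7.71
P = 161.1390


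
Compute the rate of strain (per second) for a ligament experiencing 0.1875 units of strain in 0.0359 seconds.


strain_rate = delta_strain / delta_t
strain_rate = 0.1875 / 0.0359
strain_rate = 5.2228


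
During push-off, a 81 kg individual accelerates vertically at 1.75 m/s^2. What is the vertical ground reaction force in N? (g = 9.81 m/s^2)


GRF = m * (g + a)
GRF = 81 * (9.81 + 1.75)
GRF = 81 * 11.5600
GRF = 936.3600


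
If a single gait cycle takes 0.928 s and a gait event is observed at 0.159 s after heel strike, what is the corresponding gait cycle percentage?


pct = (event_time / cycle_time) * 100
pct = (0.159 / 0.928) * 100
ratio = 0.1713
pct = 17.1336


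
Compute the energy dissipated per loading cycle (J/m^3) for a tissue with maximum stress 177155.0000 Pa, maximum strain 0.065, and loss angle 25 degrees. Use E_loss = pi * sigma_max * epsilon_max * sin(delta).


E_loss = pi * sigma_max * epsilon_max * sin(delta)
delta = 25 deg = 0.4363 rad
sin(delta) = 0.4226
E_loss = pi * 177155.0000 * 0.065 * 0.4226
E_loss = 15288.5009


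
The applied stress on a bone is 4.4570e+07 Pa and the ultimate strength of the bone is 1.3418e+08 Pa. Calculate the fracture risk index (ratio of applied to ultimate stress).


FRI = applied / ultimate
FRI = 4.4570e+07 / 1.3418e+08
FRI = 0.3322


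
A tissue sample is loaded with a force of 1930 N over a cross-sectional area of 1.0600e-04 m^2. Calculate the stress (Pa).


stress = F / A
stress = 1930 / 1.0600e-04
stress = 1.8208e+07


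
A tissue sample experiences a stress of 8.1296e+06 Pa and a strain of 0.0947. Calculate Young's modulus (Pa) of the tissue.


E = stress / strain
E = 8.1296e+06 / 0.0947
E = 8.5846e+07


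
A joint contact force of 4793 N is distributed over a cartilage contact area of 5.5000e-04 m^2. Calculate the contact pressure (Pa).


P = F / A
P = 4793 / 5.5000e-04
P = 8.7145e+06


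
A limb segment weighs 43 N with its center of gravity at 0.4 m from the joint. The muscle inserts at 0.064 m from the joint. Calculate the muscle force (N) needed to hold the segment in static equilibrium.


F_muscle = W * d_load / d_muscle
F_muscle = 43 * 0.4 / 0.064
Numerator = 17.2000
F_muscle = 268.7500


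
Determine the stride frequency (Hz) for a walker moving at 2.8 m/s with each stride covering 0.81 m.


f = v / stride_length
f = 2.8 / 0.81
f = 3.4568


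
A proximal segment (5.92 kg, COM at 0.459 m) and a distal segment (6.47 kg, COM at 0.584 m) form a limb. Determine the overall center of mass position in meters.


COM = (m1*x1 + m2*x2) / (m1 + m2)
COM = (5.92*0.459 + 6.47*0.584) / (5.92 + 6.47)
Numerator = 6.4958
Denominator = 12.3900
COM = 0.5243


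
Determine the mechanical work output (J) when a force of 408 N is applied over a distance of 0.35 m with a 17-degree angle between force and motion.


W = F * d * cos(theta)
theta = 17 deg = 0.2967 rad
cos(theta) = 0.9563
W = 408 * 0.35 * 0.9563
W = 136.5603


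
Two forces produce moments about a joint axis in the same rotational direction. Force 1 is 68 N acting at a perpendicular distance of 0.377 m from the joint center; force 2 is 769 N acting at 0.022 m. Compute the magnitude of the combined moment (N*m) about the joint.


M = F1 * d1 + F2 * d2
M = 68 * 0.377 + 769 * 0.022
M = 25.6360 + 16.9180
M = 42.5540


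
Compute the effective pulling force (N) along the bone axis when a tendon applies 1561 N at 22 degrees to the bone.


F_eff = F_tendon * cos(theta)
theta = 22 deg = 0.3840 rad
cos(theta) = 0.9272
F_eff = 1561 * 0.9272
F_eff = 1447.3340


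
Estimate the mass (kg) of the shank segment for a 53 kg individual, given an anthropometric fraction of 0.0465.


m_segment = body_mass * fraction
m_segment = 53 * 0.0465
m_segment = 2.4645


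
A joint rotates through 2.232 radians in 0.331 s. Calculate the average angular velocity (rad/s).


omega = delta_theta / delta_t
omega = 2.232 / 0.331
omega = 6.7432


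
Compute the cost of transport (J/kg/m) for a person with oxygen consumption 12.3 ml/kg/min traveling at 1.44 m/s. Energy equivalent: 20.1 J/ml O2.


Power per kg = VO2 * 20.1 / 60
Power per kg = 12.3 * 20.1 / 60 = 4.1205 W/kg
Cost = power_per_kg / speed
Cost = 4.1205 / 1.44
Cost = 2.8615


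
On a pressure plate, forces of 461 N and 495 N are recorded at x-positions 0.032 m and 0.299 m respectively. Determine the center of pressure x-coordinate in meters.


COP_x = (F1*x1 + F2*x2) / (F1 + F2)
COP_x = (461*0.032 + 495*0.299) / (461 + 495)
Numerator = 162.7570
Denominator = 956
COP_x = 0.1702


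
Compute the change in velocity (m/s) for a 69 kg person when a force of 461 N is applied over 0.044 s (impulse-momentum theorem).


J = F * dt = 461 * 0.044 = 20.2840 N*s
delta_v = J / m
delta_v = 20.2840 / 69
delta_v = 0.2940


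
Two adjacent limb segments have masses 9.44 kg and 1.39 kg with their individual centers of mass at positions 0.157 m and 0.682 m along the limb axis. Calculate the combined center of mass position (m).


COM = (m1*x1 + m2*x2) / (m1 + m2)
COM = (9.44*0.157 + 1.39*0.682) / (9.44 + 1.39)
Numerator = 2.4301
Denominator = 10.8300
COM = 0.2244


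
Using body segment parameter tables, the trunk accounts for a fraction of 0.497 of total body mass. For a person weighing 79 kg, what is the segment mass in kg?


m_segment = body_mass * fraction
m_segment = 79 * 0.497
m_segment = 39.2630


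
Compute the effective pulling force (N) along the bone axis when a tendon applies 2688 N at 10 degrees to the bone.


F_eff = F_tendon * cos(theta)
theta = 10 deg = 0.1745 rad
cos(theta) = 0.9848
F_eff = 2688 * 0.9848
F_eff = 2647.1632


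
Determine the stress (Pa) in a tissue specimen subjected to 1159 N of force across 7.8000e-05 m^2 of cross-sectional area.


stress = F / A
stress = 1159 / 7.8000e-05
stress = 1.4859e+07


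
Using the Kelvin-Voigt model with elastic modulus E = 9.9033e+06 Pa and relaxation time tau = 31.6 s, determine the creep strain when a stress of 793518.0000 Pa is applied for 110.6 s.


epsilon(t) = (sigma/E) * (1 - exp(-t/tau))
sigma/E = 793518.0000 / 9.9033e+06 = 0.0801
exp(-t/tau) = exp(-110.6 / 31.6) = 0.0302
epsilon = 0.0801 * (1 - 0.0302)
epsilon = 0.0777


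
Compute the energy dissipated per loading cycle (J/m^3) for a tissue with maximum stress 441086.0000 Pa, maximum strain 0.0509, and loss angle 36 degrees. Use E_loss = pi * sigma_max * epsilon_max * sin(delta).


E_loss = pi * sigma_max * epsilon_max * sin(delta)
delta = 36 deg = 0.6283 rad
sin(delta) = 0.5878
E_loss = pi * 441086.0000 * 0.0509 * 0.5878
E_loss = 41458.1209


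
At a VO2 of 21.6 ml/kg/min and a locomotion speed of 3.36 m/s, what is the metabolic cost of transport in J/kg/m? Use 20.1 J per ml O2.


Power per kg = VO2 * 20.1 / 60
Power per kg = 21.6 * 20.1 / 60 = 7.2360 W/kg
Cost = power_per_kg / speed
Cost = 7.2360 / 3.36
Cost = 2.1536


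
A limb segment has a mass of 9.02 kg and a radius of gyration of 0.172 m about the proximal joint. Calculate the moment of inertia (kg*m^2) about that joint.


I = m * k^2
I = 9.02 * 0.172^2
k^2 = 0.0296
I = 0.2668


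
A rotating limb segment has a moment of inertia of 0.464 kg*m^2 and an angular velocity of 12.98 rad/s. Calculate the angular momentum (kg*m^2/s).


L = I * omega
L = 0.464 * 12.98
L = 6.0227


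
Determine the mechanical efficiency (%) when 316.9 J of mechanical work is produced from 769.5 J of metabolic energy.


eta = (W_mech / E_meta) * 100
eta = (316.9 / 769.5) * 100
ratio = 0.4118
eta = 41.1826


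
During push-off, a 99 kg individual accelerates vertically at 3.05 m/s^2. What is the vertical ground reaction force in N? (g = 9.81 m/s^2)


GRF = m * (g + a)
GRF = 99 * (9.81 + 3.05)
GRF = 99 * 12.8600
GRF = 1273.1400


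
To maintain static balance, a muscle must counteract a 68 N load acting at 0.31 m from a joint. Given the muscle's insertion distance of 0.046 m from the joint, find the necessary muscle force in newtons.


F_muscle = W * d_load / d_muscle
F_muscle = 68 * 0.31 / 0.046
Numerator = 21.0800
F_muscle = 458.2609


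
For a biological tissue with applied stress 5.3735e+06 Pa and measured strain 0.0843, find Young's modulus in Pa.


E = stress / strain
E = 5.3735e+06 / 0.0843
E = 6.3743e+07


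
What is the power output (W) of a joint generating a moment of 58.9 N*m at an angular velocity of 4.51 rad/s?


P = M * omega
P = 58.9 * 4.51
P = 265.6390


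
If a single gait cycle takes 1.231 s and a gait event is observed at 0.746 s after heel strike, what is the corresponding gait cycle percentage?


pct = (event_time / cycle_time) * 100
pct = (0.746 / 1.231) * 100
ratio = 0.6060
pct = 60.6011


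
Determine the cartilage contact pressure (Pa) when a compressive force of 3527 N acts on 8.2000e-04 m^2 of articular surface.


P = F / A
P = 3527 / 8.2000e-04
P = 4.3012e+06


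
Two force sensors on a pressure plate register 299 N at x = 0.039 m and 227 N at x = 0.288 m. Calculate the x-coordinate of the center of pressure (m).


COP_x = (F1*x1 + F2*x2) / (F1 + F2)
COP_x = (299*0.039 + 227*0.288) / (299 + 227)
Numerator = 77.0370
Denominator = 526
COP_x = 0.1465


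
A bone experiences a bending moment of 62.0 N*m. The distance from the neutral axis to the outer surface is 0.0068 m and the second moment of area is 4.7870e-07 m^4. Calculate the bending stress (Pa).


sigma = M * c / I
sigma = 62.0 * 0.0068 / 4.7870e-07
M * c = 0.4216
sigma = 880718.6129


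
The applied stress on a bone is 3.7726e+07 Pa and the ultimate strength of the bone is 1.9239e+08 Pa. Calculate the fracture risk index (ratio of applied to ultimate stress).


FRI = applied / ultimate
FRI = 3.7726e+07 / 1.9239e+08
FRI = 0.1961


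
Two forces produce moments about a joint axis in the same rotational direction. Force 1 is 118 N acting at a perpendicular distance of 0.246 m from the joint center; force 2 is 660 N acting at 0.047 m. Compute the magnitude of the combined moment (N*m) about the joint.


M = F1 * d1 + F2 * d2
M = 118 * 0.246 + 660 * 0.047
M = 29.0280 + 31.0200
M = 60.0480


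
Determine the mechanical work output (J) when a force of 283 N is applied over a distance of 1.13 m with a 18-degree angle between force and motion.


W = F * d * cos(theta)
theta = 18 deg = 0.3142 rad
cos(theta) = 0.9511
W = 283 * 1.13 * 0.9511
W = 304.1384
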